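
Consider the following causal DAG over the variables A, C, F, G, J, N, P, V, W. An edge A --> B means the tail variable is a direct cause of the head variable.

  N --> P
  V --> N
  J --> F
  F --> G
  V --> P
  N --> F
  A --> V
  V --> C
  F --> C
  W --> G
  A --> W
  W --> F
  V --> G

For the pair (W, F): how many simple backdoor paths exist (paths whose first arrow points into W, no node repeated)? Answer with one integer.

A backdoor path from W to F is any simple undirected path whose first edge points into W (i.e. leaves W via a parent).
Parents of W: {A}.
Enumerating:
  P1: W <- A -> V -> N -> F
  P2: W <- A -> V -> C <- F
  P3: W <- A -> V -> P <- N -> F
  P4: W <- A -> V -> G <- F
That exhausts the simple backdoor paths. Count: 4.

4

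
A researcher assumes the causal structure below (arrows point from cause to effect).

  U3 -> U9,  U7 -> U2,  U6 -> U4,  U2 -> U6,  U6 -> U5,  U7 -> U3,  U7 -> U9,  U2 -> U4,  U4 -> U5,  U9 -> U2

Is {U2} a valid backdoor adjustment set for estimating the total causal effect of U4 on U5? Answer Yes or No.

No

Backdoor paths from U4 to U5 (paths whose first edge points into U4):
  P1: U4 <- U2 -> U6 -> U5
  P2: U4 <- U6 -> U5
Condition 1 (no descendant of U4 in the set): holds — descendants of U4 are {U5}; none are in {U2}.
Condition 2 (every backdoor path blocked by {U2}):
  P1: blocked at fork node U2 ∈ conditioning set.
  P2: open — no interior node is in the conditioning set.
{U2} does not satisfy the backdoor criterion.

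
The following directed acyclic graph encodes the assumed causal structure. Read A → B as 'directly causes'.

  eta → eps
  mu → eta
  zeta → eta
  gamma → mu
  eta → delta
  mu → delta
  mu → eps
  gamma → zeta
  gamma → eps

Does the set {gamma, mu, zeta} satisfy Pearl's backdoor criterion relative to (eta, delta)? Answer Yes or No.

Backdoor paths from eta to delta (paths whose first edge points into eta):
  P1: eta <- zeta <- gamma -> mu -> delta
  P2: eta <- zeta <- gamma -> eps <- mu -> delta
  P3: eta <- mu -> delta
Condition 1 (no descendant of eta in the set): holds — descendants of eta are {delta, eps}; none are in {gamma, mu, zeta}.
Condition 2 (every backdoor path blocked by {gamma, mu, zeta}):
  P1: blocked at chain node zeta ∈ conditioning set.
  P2: blocked at chain node zeta ∈ conditioning set.
  P3: blocked at fork node mu ∈ conditioning set.
{gamma, mu, zeta} satisfies the backdoor criterion.

Yes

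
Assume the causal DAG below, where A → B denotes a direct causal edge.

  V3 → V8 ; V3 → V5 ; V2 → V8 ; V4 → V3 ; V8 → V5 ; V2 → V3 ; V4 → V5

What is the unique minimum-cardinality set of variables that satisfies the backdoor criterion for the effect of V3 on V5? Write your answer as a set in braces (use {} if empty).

{V2, V4}

Variables eligible for adjustment (non-descendants of V3, excluding V3 and V5): {V2, V4}.
Backdoor paths from V3 to V5:
  P1: V3 <- V2 -> V8 -> V5
  P2: V3 <- V4 -> V5
The empty set is not sufficient: P1 (V3 <- V2 -> V8 -> V5) has no collider blocking it and no conditioned non-collider, so it is open.
Try {V2, V4}:
  P1: blocked at fork node V2 ∈ conditioning set.
  P2: blocked at fork node V4 ∈ conditioning set.
{V2, V4} contains no descendant of V3 and blocks every backdoor path.
Every element of {V2, V4} is needed (dropping V2 leaves P1 open; dropping V4 leaves P2 open), so no proper subset is valid.
Among all size-2 subsets of the eligible variables, only {V2, V4} blocks every backdoor path, so it is the unique smallest valid adjustment set.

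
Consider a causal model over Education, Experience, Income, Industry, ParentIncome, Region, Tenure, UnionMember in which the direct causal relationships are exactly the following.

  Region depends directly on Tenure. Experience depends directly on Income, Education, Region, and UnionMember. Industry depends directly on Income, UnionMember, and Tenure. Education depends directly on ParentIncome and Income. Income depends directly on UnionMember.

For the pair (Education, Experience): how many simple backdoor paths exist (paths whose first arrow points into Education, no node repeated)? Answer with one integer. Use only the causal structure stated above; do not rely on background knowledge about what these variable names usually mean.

5

A backdoor path from Education to Experience is any simple undirected path whose first edge points into Education (i.e. leaves Education via a parent).
Parents of Education: {Income, ParentIncome}.
Enumerating:
  P1: Education <- Income <- UnionMember -> Industry <- Tenure -> Region -> Experience
  P2: Education <- Income <- UnionMember -> Experience
  P3: Education <- Income -> Industry <- Tenure -> Region -> Experience
  P4: Education <- Income -> Industry <- UnionMember -> Experience
  P5: Education <- Income -> Experience
That exhausts the simple backdoor paths. Count: 5.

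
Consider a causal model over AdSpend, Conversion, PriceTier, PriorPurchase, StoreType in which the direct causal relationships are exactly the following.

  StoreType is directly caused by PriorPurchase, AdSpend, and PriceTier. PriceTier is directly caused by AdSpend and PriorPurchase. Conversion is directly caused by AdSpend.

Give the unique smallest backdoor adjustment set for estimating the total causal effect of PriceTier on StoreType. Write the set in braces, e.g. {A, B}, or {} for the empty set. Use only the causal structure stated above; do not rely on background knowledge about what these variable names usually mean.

Variables eligible for adjustment (non-descendants of PriceTier, excluding PriceTier and StoreType): {AdSpend, Conversion, PriorPurchase}.
Backdoor paths from PriceTier to StoreType:
  P1: PriceTier <- AdSpend -> StoreType
  P2: PriceTier <- PriorPurchase -> StoreType
The empty set is not sufficient: P1 (PriceTier <- AdSpend -> StoreType) has no collider blocking it and no conditioned non-collider, so it is open.
Try {AdSpend, PriorPurchase}:
  P1: blocked at fork node AdSpend ∈ conditioning set.
  P2: blocked at fork node PriorPurchase ∈ conditioning set.
{AdSpend, PriorPurchase} contains no descendant of PriceTier and blocks every backdoor path.
Every element of {AdSpend, PriorPurchase} is needed (dropping AdSpend leaves P1 open; dropping PriorPurchase leaves P2 open), so no proper subset is valid.
Among all size-2 subsets of the eligible variables, only {AdSpend, PriorPurchase} blocks every backdoor path, so it is the unique smallest valid adjustment set.

{AdSpend, PriorPurchase}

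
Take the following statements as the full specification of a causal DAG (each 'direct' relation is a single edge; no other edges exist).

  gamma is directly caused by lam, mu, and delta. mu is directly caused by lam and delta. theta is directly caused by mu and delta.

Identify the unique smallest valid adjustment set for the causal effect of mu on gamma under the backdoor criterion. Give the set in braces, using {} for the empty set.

{delta, lam}

Variables eligible for adjustment (non-descendants of mu, excluding mu and gamma): {delta, lam}.
Backdoor paths from mu to gamma:
  P1: mu <- lam -> gamma
  P2: mu <- delta -> gamma
The empty set is not sufficient: P1 (mu <- lam -> gamma) has no collider blocking it and no conditioned non-collider, so it is open.
Try {delta, lam}:
  P1: blocked at fork node lam ∈ conditioning set.
  P2: blocked at fork node delta ∈ conditioning set.
{delta, lam} contains no descendant of mu and blocks every backdoor path.
Every element of {delta, lam} is needed (dropping delta leaves P2 open; dropping lam leaves P1 open), so no proper subset is valid.
Among all size-2 subsets of the eligible variables, only {delta, lam} blocks every backdoor path, so it is the unique smallest valid adjustment set.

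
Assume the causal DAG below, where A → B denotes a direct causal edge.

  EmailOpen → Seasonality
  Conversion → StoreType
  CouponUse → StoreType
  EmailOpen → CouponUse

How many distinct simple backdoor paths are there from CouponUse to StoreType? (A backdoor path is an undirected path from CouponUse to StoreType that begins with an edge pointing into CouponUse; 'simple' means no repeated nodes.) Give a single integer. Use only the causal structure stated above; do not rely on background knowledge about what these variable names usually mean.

A backdoor path from CouponUse to StoreType is any simple undirected path whose first edge points into CouponUse (i.e. leaves CouponUse via a parent).
Parents of CouponUse: {EmailOpen}.
No simple path from any parent of CouponUse reaches StoreType without revisiting CouponUse, so there are no backdoor paths.

0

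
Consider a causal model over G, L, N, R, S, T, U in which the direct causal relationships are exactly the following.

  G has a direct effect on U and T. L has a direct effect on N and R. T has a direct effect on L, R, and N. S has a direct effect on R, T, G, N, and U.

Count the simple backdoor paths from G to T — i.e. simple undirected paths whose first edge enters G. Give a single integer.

7

A backdoor path from G to T is any simple undirected path whose first edge points into G (i.e. leaves G via a parent).
Parents of G: {S}.
Enumerating:
  P1: G <- S -> T
  P2: G <- S -> R <- T
  P3: G <- S -> R <- L <- T
  P4: G <- S -> R <- L -> N <- T
  P5: G <- S -> N <- T
  P6: G <- S -> N <- L <- T
  P7: G <- S -> N <- L -> R <- T
That exhausts the simple backdoor paths. Count: 7.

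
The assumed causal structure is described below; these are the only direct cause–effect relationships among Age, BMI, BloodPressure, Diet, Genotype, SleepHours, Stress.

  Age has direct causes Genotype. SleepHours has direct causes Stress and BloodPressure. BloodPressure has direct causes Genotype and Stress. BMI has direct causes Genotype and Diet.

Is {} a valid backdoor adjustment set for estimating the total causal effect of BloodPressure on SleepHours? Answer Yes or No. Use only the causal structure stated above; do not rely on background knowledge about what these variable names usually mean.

Backdoor paths from BloodPressure to SleepHours (paths whose first edge points into BloodPressure):
  P1: BloodPressure <- Stress -> SleepHours
Condition 1 (no descendant of BloodPressure in the set): holds — descendants of BloodPressure are {SleepHours}; none are in {}.
Condition 2 (every backdoor path blocked by {}):
  P1: open — no interior node is in the conditioning set.
{} does not satisfy the backdoor criterion.

No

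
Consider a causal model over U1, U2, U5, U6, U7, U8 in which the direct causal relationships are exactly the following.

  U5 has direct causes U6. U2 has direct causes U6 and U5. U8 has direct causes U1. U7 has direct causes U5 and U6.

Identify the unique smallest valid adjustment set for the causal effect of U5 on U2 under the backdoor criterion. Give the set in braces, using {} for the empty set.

Variables eligible for adjustment (non-descendants of U5, excluding U5 and U2): {U1, U6, U8}.
Backdoor paths from U5 to U2:
  P1: U5 <- U6 -> U2
The empty set is not sufficient: P1 (U5 <- U6 -> U2) has no collider blocking it and no conditioned non-collider, so it is open.
Try {U6}:
  P1: blocked at fork node U6 ∈ conditioning set.
{U6} contains no descendant of U5 and blocks every backdoor path.
No other singleton works — e.g. {U1} leaves P1 open — so {U6} is the unique smallest valid adjustment set.

{U6}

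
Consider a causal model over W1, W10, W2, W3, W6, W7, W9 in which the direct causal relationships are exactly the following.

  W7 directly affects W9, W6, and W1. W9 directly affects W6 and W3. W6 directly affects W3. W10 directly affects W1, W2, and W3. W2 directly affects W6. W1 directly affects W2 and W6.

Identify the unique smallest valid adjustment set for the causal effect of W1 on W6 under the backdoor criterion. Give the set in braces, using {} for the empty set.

{W10, W7}

Variables eligible for adjustment (non-descendants of W1, excluding W1 and W6): {W10, W7, W9}.
Backdoor paths from W1 to W6:
  P1: W1 <- W10 -> W2 -> W6
  P2: W1 <- W10 -> W3 <- W9 <- W7 -> W6
  P3: W1 <- W10 -> W3 <- W9 -> W6
  P4: W1 <- W10 -> W3 <- W6
  P5: W1 <- W7 -> W9 -> W6
  P6: W1 <- W7 -> W9 -> W3 <- W10 -> W2 -> W6
  P7: W1 <- W7 -> W9 -> W3 <- W6
  P8: W1 <- W7 -> W6
The empty set is not sufficient: P1 (W1 <- W10 -> W2 -> W6) has no collider blocking it and no conditioned non-collider, so it is open.
Try {W10, W7}:
  P1: blocked at fork node W10 ∈ conditioning set.
  P2: blocked at fork node W10 ∈ conditioning set.
  P3: blocked at fork node W10 ∈ conditioning set.
  P4: blocked at fork node W10 ∈ conditioning set.
  P5: blocked at fork node W7 ∈ conditioning set.
  P6: blocked at fork node W7 ∈ conditioning set.
  P7: blocked at fork node W7 ∈ conditioning set.
  P8: blocked at fork node W7 ∈ conditioning set.
{W10, W7} contains no descendant of W1 and blocks every backdoor path.
Every element of {W10, W7} is needed (dropping W10 leaves P1 open; dropping W7 leaves P5 open), so no proper subset is valid.
Among all size-2 subsets of the eligible variables, only {W10, W7} blocks every backdoor path, so it is the unique smallest valid adjustment set.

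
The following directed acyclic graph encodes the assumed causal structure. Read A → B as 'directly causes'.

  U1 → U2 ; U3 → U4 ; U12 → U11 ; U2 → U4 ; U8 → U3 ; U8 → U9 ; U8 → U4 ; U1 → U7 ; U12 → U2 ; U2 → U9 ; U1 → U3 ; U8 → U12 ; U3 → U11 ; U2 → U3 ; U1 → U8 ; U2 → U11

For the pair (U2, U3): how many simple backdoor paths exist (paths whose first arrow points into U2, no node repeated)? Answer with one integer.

8

A backdoor path from U2 to U3 is any simple undirected path whose first edge points into U2 (i.e. leaves U2 via a parent).
Parents of U2: {U1, U12}.
Enumerating:
  P1: U2 <- U1 -> U8 -> U12 -> U11 <- U3
  P2: U2 <- U1 -> U8 -> U3
  P3: U2 <- U1 -> U8 -> U4 <- U3
  P4: U2 <- U1 -> U3
  P5: U2 <- U12 <- U8 <- U1 -> U3
  P6: U2 <- U12 <- U8 -> U3
  P7: U2 <- U12 <- U8 -> U4 <- U3
  P8: U2 <- U12 -> U11 <- U3
That exhausts the simple backdoor paths. Count: 8.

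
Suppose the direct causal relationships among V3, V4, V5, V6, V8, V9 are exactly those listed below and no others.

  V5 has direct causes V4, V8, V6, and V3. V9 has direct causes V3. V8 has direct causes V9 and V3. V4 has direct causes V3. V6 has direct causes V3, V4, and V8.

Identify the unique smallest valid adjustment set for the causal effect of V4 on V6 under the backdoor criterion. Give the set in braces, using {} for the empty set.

Variables eligible for adjustment (non-descendants of V4, excluding V4 and V6): {V3, V8, V9}.
Backdoor paths from V4 to V6:
  P1: V4 <- V3 -> V9 -> V8 -> V6
  P2: V4 <- V3 -> V9 -> V8 -> V5 <- V6
  P3: V4 <- V3 -> V8 -> V6
  P4: V4 <- V3 -> V8 -> V5 <- V6
  P5: V4 <- V3 -> V6
  P6: V4 <- V3 -> V5 <- V8 -> V6
  P7: V4 <- V3 -> V5 <- V6
The empty set is not sufficient: P1 (V4 <- V3 -> V9 -> V8 -> V6) has no collider blocking it and no conditioned non-collider, so it is open.
Try {V3}:
  P1: blocked at fork node V3 ∈ conditioning set.
  P2: blocked at fork node V3 ∈ conditioning set.
  P3: blocked at fork node V3 ∈ conditioning set.
  P4: blocked at fork node V3 ∈ conditioning set.
  P5: blocked at fork node V3 ∈ conditioning set.
  P6: blocked at fork node V3 ∈ conditioning set.
  P7: blocked at fork node V3 ∈ conditioning set.
{V3} contains no descendant of V4 and blocks every backdoor path.
No other singleton works — e.g. {V9} leaves P3 open — so {V3} is the unique smallest valid adjustment set.

{V3}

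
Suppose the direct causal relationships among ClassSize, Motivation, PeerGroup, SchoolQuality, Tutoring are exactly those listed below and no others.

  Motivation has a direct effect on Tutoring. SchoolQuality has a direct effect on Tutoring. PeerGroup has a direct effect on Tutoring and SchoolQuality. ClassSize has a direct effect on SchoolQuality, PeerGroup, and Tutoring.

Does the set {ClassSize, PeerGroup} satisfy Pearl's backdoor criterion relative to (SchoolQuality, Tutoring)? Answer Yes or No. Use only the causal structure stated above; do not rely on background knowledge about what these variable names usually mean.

Yes

Backdoor paths from SchoolQuality to Tutoring (paths whose first edge points into SchoolQuality):
  P1: SchoolQuality <- ClassSize -> PeerGroup -> Tutoring
  P2: SchoolQuality <- ClassSize -> Tutoring
  P3: SchoolQuality <- PeerGroup <- ClassSize -> Tutoring
  P4: SchoolQuality <- PeerGroup -> Tutoring
Condition 1 (no descendant of SchoolQuality in the set): holds — descendants of SchoolQuality are {Tutoring}; none are in {ClassSize, PeerGroup}.
Condition 2 (every backdoor path blocked by {ClassSize, PeerGroup}):
  P1: blocked at fork node ClassSize ∈ conditioning set.
  P2: blocked at fork node ClassSize ∈ conditioning set.
  P3: blocked at chain node PeerGroup ∈ conditioning set.
  P4: blocked at fork node PeerGroup ∈ conditioning set.
{ClassSize, PeerGroup} satisfies the backdoor criterion.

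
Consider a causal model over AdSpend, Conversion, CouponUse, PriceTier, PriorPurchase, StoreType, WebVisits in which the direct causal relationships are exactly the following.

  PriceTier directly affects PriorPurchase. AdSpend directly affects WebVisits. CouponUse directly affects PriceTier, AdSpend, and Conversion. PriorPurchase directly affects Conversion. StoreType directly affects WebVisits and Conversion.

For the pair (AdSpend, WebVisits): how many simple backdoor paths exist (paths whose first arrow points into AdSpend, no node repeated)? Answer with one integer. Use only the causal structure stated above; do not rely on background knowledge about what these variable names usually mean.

2

A backdoor path from AdSpend to WebVisits is any simple undirected path whose first edge points into AdSpend (i.e. leaves AdSpend via a parent).
Parents of AdSpend: {CouponUse}.
Enumerating:
  P1: AdSpend <- CouponUse -> PriceTier -> PriorPurchase -> Conversion <- StoreType -> WebVisits
  P2: AdSpend <- CouponUse -> Conversion <- StoreType -> WebVisits
That exhausts the simple backdoor paths. Count: 2.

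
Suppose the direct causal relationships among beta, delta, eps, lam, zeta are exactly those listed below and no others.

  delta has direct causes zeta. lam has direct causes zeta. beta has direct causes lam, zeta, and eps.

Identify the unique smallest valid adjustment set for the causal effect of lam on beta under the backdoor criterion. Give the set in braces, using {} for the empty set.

Variables eligible for adjustment (non-descendants of lam, excluding lam and beta): {delta, eps, zeta}.
Backdoor paths from lam to beta:
  P1: lam <- zeta -> beta
The empty set is not sufficient: P1 (lam <- zeta -> beta) has no collider blocking it and no conditioned non-collider, so it is open.
Try {zeta}:
  P1: blocked at fork node zeta ∈ conditioning set.
{zeta} contains no descendant of lam and blocks every backdoor path.
No other singleton works — e.g. {eps} leaves P1 open — so {zeta} is the unique smallest valid adjustment set.

{zeta}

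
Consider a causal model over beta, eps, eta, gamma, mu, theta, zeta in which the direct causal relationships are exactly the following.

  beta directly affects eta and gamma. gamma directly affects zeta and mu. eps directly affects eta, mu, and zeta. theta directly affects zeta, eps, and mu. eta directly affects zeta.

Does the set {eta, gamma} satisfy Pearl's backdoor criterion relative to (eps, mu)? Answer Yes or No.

Backdoor paths from eps to mu (paths whose first edge points into eps):
  P1: eps <- theta -> mu
  P2: eps <- theta -> zeta <- eta <- beta -> gamma -> mu
  P3: eps <- theta -> zeta <- gamma -> mu
Condition 1 (no descendant of eps in the set): FAILS — eta is a descendant of eps.
Condition 2 (every backdoor path blocked by {eta, gamma}):
  P1: open — no interior node is in the conditioning set.
  P2: blocked at collider zeta (neither it nor any descendant is in the conditioning set).
  P3: blocked at collider zeta (neither it nor any descendant is in the conditioning set).
{eta, gamma} does not satisfy the backdoor criterion.

No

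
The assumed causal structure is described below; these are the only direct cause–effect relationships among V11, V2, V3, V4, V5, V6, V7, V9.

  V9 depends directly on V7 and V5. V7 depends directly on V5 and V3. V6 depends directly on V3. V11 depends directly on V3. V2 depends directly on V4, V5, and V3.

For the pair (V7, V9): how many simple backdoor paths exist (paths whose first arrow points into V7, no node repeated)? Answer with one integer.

A backdoor path from V7 to V9 is any simple undirected path whose first edge points into V7 (i.e. leaves V7 via a parent).
Parents of V7: {V3, V5}.
Enumerating:
  P1: V7 <- V3 -> V2 <- V5 -> V9
  P2: V7 <- V5 -> V9
That exhausts the simple backdoor paths. Count: 2.

2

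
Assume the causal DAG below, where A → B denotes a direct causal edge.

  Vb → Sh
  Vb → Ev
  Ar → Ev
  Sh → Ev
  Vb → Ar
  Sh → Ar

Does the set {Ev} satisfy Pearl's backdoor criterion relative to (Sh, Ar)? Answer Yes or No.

No

Backdoor paths from Sh to Ar (paths whose first edge points into Sh):
  P1: Sh <- Vb -> Ar
  P2: Sh <- Vb -> Ev <- Ar
Condition 1 (no descendant of Sh in the set): FAILS — Ev is a descendant of Sh.
Condition 2 (every backdoor path blocked by {Ev}):
  P1: open — no interior node is in the conditioning set.
  P2: open — collider(s) Ev are conditioned on (or have a conditioned descendant) and no non-collider on the path is in the set.
{Ev} does not satisfy the backdoor criterion.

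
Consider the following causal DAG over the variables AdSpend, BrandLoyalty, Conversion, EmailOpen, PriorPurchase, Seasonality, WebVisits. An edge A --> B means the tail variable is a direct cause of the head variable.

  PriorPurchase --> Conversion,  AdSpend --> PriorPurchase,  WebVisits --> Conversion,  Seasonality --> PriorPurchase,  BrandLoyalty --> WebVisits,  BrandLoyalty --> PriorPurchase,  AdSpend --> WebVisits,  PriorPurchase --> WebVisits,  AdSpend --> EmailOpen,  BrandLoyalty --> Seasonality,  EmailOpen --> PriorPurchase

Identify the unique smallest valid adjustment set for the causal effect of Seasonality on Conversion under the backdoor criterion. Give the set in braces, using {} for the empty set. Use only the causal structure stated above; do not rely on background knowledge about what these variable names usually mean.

Variables eligible for adjustment (non-descendants of Seasonality, excluding Seasonality and Conversion): {AdSpend, BrandLoyalty, EmailOpen}.
Backdoor paths from Seasonality to Conversion:
  P1: Seasonality <- BrandLoyalty -> PriorPurchase <- AdSpend -> WebVisits -> Conversion
  P2: Seasonality <- BrandLoyalty -> PriorPurchase <- EmailOpen <- AdSpend -> WebVisits -> Conversion
  P3: Seasonality <- BrandLoyalty -> PriorPurchase -> WebVisits -> Conversion
  P4: Seasonality <- BrandLoyalty -> PriorPurchase -> Conversion
  P5: Seasonality <- BrandLoyalty -> WebVisits <- AdSpend -> EmailOpen -> PriorPurchase -> Conversion
  P6: Seasonality <- BrandLoyalty -> WebVisits <- AdSpend -> PriorPurchase -> Conversion
  P7: Seasonality <- BrandLoyalty -> WebVisits <- PriorPurchase -> Conversion
  P8: Seasonality <- BrandLoyalty -> WebVisits -> Conversion
The empty set is not sufficient: P3 (Seasonality <- BrandLoyalty -> PriorPurchase -> WebVisits -> Conversion) has no collider blocking it and no conditioned non-collider, so it is open.
Try {BrandLoyalty}:
  P1: blocked at fork node BrandLoyalty ∈ conditioning set.
  P2: blocked at fork node BrandLoyalty ∈ conditioning set.
  P3: blocked at fork node BrandLoyalty ∈ conditioning set.
  P4: blocked at fork node BrandLoyalty ∈ conditioning set.
  P5: blocked at fork node BrandLoyalty ∈ conditioning set.
  P6: blocked at fork node BrandLoyalty ∈ conditioning set.
  P7: blocked at fork node BrandLoyalty ∈ conditioning set.
  P8: blocked at fork node BrandLoyalty ∈ conditioning set.
{BrandLoyalty} contains no descendant of Seasonality and blocks every backdoor path.
No other singleton works — e.g. {AdSpend} leaves P3 open — so {BrandLoyalty} is the unique smallest valid adjustment set.

{BrandLoyalty}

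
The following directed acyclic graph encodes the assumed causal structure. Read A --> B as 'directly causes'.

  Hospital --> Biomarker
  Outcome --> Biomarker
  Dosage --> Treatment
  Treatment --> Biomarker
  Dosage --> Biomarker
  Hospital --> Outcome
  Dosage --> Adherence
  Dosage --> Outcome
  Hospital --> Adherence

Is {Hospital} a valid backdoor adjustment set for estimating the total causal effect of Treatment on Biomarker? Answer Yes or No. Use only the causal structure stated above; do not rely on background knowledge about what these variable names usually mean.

No

Backdoor paths from Treatment to Biomarker (paths whose first edge points into Treatment):
  P1: Treatment <- Dosage -> Outcome <- Hospital -> Biomarker
  P2: Treatment <- Dosage -> Outcome -> Biomarker
  P3: Treatment <- Dosage -> Adherence <- Hospital -> Outcome -> Biomarker
  P4: Treatment <- Dosage -> Adherence <- Hospital -> Biomarker
  P5: Treatment <- Dosage -> Biomarker
Condition 1 (no descendant of Treatment in the set): holds — descendants of Treatment are {Biomarker}; none are in {Hospital}.
Condition 2 (every backdoor path blocked by {Hospital}):
  P1: blocked at collider Outcome (neither it nor any descendant is in the conditioning set).
  P2: open — no interior node is in the conditioning set.
  P3: blocked at collider Adherence (neither it nor any descendant is in the conditioning set).
  P4: blocked at collider Adherence (neither it nor any descendant is in the conditioning set).
  P5: open — no interior node is in the conditioning set.
{Hospital} does not satisfy the backdoor criterion.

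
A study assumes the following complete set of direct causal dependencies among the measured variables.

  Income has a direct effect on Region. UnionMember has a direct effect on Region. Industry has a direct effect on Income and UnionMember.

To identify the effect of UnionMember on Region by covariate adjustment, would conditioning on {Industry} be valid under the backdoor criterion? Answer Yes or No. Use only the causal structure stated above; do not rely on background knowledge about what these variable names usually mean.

Yes

Backdoor paths from UnionMember to Region (paths whose first edge points into UnionMember):
  P1: UnionMember <- Industry -> Income -> Region
Condition 1 (no descendant of UnionMember in the set): holds — descendants of UnionMember are {Region}; none are in {Industry}.
Condition 2 (every backdoor path blocked by {Industry}):
  P1: blocked at fork node Industry ∈ conditioning set.
{Industry} satisfies the backdoor criterion.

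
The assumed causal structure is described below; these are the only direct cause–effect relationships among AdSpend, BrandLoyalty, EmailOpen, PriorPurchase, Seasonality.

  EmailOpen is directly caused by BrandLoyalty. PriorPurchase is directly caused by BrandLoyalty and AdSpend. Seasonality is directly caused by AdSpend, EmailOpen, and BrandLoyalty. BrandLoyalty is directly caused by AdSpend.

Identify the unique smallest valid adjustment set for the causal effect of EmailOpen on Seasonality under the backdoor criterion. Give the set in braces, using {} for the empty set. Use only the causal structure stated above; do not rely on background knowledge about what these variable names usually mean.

{BrandLoyalty}

Variables eligible for adjustment (non-descendants of EmailOpen, excluding EmailOpen and Seasonality): {AdSpend, BrandLoyalty, PriorPurchase}.
Backdoor paths from EmailOpen to Seasonality:
  P1: EmailOpen <- BrandLoyalty <- AdSpend -> Seasonality
  P2: EmailOpen <- BrandLoyalty -> PriorPurchase <- AdSpend -> Seasonality
  P3: EmailOpen <- BrandLoyalty -> Seasonality
The empty set is not sufficient: P1 (EmailOpen <- BrandLoyalty <- AdSpend -> Seasonality) has no collider blocking it and no conditioned non-collider, so it is open.
Try {BrandLoyalty}:
  P1: blocked at chain node BrandLoyalty ∈ conditioning set.
  P2: blocked at fork node BrandLoyalty ∈ conditioning set.
  P3: blocked at fork node BrandLoyalty ∈ conditioning set.
{BrandLoyalty} contains no descendant of EmailOpen and blocks every backdoor path.
No other singleton works — e.g. {AdSpend} leaves P3 open — so {BrandLoyalty} is the unique smallest valid adjustment set.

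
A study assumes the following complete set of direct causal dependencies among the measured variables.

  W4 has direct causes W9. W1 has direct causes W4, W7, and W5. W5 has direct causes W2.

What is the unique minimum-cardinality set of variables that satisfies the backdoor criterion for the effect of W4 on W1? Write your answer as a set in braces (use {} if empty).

Variables eligible for adjustment (non-descendants of W4, excluding W4 and W1): {W2, W5, W7, W9}.
Backdoor paths from W4 to W1:
  (none)
With no backdoor paths the empty set already satisfies the criterion, and it is trivially minimal.

{}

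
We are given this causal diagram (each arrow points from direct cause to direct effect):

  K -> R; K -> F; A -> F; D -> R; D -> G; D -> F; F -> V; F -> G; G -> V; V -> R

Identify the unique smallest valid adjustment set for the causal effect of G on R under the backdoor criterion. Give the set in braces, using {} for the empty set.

{D, F}

Variables eligible for adjustment (non-descendants of G, excluding G and R): {A, D, F, K}.
Backdoor paths from G to R:
  P1: G <- D -> F <- K -> R
  P2: G <- D -> F -> V -> R
  P3: G <- D -> R
  P4: G <- F <- K -> R
  P5: G <- F <- D -> R
  P6: G <- F -> V -> R
The empty set is not sufficient: P2 (G <- D -> F -> V -> R) has no collider blocking it and no conditioned non-collider, so it is open.
Try {D, F}:
  P1: blocked at fork node D ∈ conditioning set.
  P2: blocked at fork node D ∈ conditioning set.
  P3: blocked at fork node D ∈ conditioning set.
  P4: blocked at chain node F ∈ conditioning set.
  P5: blocked at chain node F ∈ conditioning set.
  P6: blocked at fork node F ∈ conditioning set.
{D, F} contains no descendant of G and blocks every backdoor path.
Every element of {D, F} is needed (dropping D leaves P1 open; dropping F leaves P4 open), so no proper subset is valid.
Among all size-2 subsets of the eligible variables, only {D, F} blocks every backdoor path, so it is the unique smallest valid adjustment set.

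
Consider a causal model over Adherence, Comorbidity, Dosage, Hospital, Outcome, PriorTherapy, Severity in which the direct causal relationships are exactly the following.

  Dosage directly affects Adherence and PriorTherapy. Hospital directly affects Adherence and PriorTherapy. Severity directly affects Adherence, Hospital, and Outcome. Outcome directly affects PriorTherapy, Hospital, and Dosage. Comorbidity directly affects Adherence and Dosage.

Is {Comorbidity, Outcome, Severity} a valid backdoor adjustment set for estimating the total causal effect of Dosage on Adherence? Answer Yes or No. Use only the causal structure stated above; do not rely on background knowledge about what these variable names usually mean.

Backdoor paths from Dosage to Adherence (paths whose first edge points into Dosage):
  P1: Dosage <- Outcome <- Severity -> Hospital -> Adherence
  P2: Dosage <- Outcome <- Severity -> Adherence
  P3: Dosage <- Outcome -> Hospital <- Severity -> Adherence
  P4: Dosage <- Outcome -> Hospital -> Adherence
  P5: Dosage <- Outcome -> PriorTherapy <- Hospital <- Severity -> Adherence
  P6: Dosage <- Outcome -> PriorTherapy <- Hospital -> Adherence
  P7: Dosage <- Comorbidity -> Adherence
Condition 1 (no descendant of Dosage in the set): holds — descendants of Dosage are {Adherence, PriorTherapy}; none are in {Comorbidity, Outcome, Severity}.
Condition 2 (every backdoor path blocked by {Comorbidity, Outcome, Severity}):
  P1: blocked at chain node Outcome ∈ conditioning set.
  P2: blocked at chain node Outcome ∈ conditioning set.
  P3: blocked at fork node Outcome ∈ conditioning set.
  P4: blocked at fork node Outcome ∈ conditioning set.
  P5: blocked at fork node Outcome ∈ conditioning set.
  P6: blocked at fork node Outcome ∈ conditioning set.
  P7: blocked at fork node Comorbidity ∈ conditioning set.
{Comorbidity, Outcome, Severity} satisfies the backdoor criterion.

Yes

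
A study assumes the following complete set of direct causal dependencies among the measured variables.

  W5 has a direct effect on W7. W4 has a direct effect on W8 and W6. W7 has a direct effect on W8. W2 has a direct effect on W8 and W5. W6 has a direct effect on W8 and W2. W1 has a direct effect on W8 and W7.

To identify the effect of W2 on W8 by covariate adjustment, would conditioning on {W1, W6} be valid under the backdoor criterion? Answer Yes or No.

Backdoor paths from W2 to W8 (paths whose first edge points into W2):
  P1: W2 <- W6 <- W4 -> W8
  P2: W2 <- W6 -> W8
Condition 1 (no descendant of W2 in the set): holds — descendants of W2 are {W5, W7, W8}; none are in {W1, W6}.
Condition 2 (every backdoor path blocked by {W1, W6}):
  P1: blocked at chain node W6 ∈ conditioning set.
  P2: blocked at fork node W6 ∈ conditioning set.
{W1, W6} satisfies the backdoor criterion.

Yes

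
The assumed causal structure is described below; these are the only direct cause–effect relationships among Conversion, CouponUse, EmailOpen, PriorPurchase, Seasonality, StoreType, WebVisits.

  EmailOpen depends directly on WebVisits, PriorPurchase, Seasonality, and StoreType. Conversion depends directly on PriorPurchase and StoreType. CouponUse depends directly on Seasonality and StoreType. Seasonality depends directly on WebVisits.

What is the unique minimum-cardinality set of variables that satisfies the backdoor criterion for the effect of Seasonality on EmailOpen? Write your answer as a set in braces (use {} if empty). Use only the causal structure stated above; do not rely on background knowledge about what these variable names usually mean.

Variables eligible for adjustment (non-descendants of Seasonality, excluding Seasonality and EmailOpen): {Conversion, PriorPurchase, StoreType, WebVisits}.
Backdoor paths from Seasonality to EmailOpen:
  P1: Seasonality <- WebVisits -> EmailOpen
The empty set is not sufficient: P1 (Seasonality <- WebVisits -> EmailOpen) has no collider blocking it and no conditioned non-collider, so it is open.
Try {WebVisits}:
  P1: blocked at fork node WebVisits ∈ conditioning set.
{WebVisits} contains no descendant of Seasonality and blocks every backdoor path.
No other singleton works — e.g. {StoreType} leaves P1 open — so {WebVisits} is the unique smallest valid adjustment set.

{WebVisits}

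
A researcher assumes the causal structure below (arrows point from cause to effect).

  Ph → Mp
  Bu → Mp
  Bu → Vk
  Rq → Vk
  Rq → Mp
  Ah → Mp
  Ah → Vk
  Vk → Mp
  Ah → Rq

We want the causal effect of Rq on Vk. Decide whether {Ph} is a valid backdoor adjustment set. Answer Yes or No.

Backdoor paths from Rq to Vk (paths whose first edge points into Rq):
  P1: Rq <- Ah -> Vk
  P2: Rq <- Ah -> Mp <- Bu -> Vk
  P3: Rq <- Ah -> Mp <- Vk
Condition 1 (no descendant of Rq in the set): holds — descendants of Rq are {Mp, Vk}; none are in {Ph}.
Condition 2 (every backdoor path blocked by {Ph}):
  P1: open — no interior node is in the conditioning set.
  P2: blocked at collider Mp (neither it nor any descendant is in the conditioning set).
  P3: blocked at collider Mp (neither it nor any descendant is in the conditioning set).
{Ph} does not satisfy the backdoor criterion.

No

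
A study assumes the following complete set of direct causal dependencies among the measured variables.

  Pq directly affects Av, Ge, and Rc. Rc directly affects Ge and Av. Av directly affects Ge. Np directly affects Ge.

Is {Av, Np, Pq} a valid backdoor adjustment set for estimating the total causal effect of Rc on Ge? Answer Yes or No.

Backdoor paths from Rc to Ge (paths whose first edge points into Rc):
  P1: Rc <- Pq -> Av -> Ge
  P2: Rc <- Pq -> Ge
Condition 1 (no descendant of Rc in the set): FAILS — Av is a descendant of Rc.
Condition 2 (every backdoor path blocked by {Av, Np, Pq}):
  P1: blocked at fork node Pq ∈ conditioning set.
  P2: blocked at fork node Pq ∈ conditioning set.
{Av, Np, Pq} does not satisfy the backdoor criterion.

No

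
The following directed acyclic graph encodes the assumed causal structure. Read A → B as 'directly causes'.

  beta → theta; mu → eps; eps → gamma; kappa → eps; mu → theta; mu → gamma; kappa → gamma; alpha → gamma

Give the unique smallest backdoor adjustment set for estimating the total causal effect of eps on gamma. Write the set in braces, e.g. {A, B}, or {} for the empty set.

{kappa, mu}

Variables eligible for adjustment (non-descendants of eps, excluding eps and gamma): {alpha, beta, kappa, mu, theta}.
Backdoor paths from eps to gamma:
  P1: eps <- kappa -> gamma
  P2: eps <- mu -> gamma
The empty set is not sufficient: P1 (eps <- kappa -> gamma) has no collider blocking it and no conditioned non-collider, so it is open.
Try {kappa, mu}:
  P1: blocked at fork node kappa ∈ conditioning set.
  P2: blocked at fork node mu ∈ conditioning set.
{kappa, mu} contains no descendant of eps and blocks every backdoor path.
Every element of {kappa, mu} is needed (dropping kappa leaves P1 open; dropping mu leaves P2 open), so no proper subset is valid.
Among all size-2 subsets of the eligible variables, only {kappa, mu} blocks every backdoor path, so it is the unique smallest valid adjustment set.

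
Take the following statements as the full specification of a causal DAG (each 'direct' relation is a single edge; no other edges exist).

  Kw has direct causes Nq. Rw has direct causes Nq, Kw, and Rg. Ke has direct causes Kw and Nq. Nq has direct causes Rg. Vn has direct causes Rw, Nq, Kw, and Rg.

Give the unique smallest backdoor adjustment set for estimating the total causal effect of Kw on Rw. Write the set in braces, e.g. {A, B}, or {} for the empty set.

{Nq}

Variables eligible for adjustment (non-descendants of Kw, excluding Kw and Rw): {Nq, Rg}.
Backdoor paths from Kw to Rw:
  P1: Kw <- Nq <- Rg -> Rw
  P2: Kw <- Nq <- Rg -> Vn <- Rw
  P3: Kw <- Nq -> Rw
  P4: Kw <- Nq -> Vn <- Rg -> Rw
  P5: Kw <- Nq -> Vn <- Rw
The empty set is not sufficient: P1 (Kw <- Nq <- Rg -> Rw) has no collider blocking it and no conditioned non-collider, so it is open.
Try {Nq}:
  P1: blocked at chain node Nq ∈ conditioning set.
  P2: blocked at chain node Nq ∈ conditioning set.
  P3: blocked at fork node Nq ∈ conditioning set.
  P4: blocked at fork node Nq ∈ conditioning set.
  P5: blocked at fork node Nq ∈ conditioning set.
{Nq} contains no descendant of Kw and blocks every backdoor path.
No other singleton works — e.g. {Rg} leaves P3 open — so {Nq} is the unique smallest valid adjustment set.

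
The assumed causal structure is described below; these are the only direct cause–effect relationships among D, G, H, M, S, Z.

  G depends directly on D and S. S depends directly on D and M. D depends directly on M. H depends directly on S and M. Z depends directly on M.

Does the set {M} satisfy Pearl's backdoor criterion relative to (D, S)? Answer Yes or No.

Backdoor paths from D to S (paths whose first edge points into D):
  P1: D <- M -> S
  P2: D <- M -> H <- S
Condition 1 (no descendant of D in the set): holds — descendants of D are {G, H, S}; none are in {M}.
Condition 2 (every backdoor path blocked by {M}):
  P1: blocked at fork node M ∈ conditioning set.
  P2: blocked at fork node M ∈ conditioning set.
{M} satisfies the backdoor criterion.

Yes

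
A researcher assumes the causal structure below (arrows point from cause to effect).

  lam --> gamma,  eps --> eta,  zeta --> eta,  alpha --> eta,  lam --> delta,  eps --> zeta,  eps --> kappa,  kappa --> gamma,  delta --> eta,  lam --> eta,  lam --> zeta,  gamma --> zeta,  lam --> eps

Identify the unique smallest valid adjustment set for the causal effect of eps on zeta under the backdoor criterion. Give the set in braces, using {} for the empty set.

{lam}

Variables eligible for adjustment (non-descendants of eps, excluding eps and zeta): {alpha, delta, lam}.
Backdoor paths from eps to zeta:
  P1: eps <- lam -> gamma -> zeta
  P2: eps <- lam -> delta -> eta <- zeta
  P3: eps <- lam -> zeta
  P4: eps <- lam -> eta <- zeta
The empty set is not sufficient: P1 (eps <- lam -> gamma -> zeta) has no collider blocking it and no conditioned non-collider, so it is open.
Try {lam}:
  P1: blocked at fork node lam ∈ conditioning set.
  P2: blocked at fork node lam ∈ conditioning set.
  P3: blocked at fork node lam ∈ conditioning set.
  P4: blocked at fork node lam ∈ conditioning set.
{lam} contains no descendant of eps and blocks every backdoor path.
No other singleton works — e.g. {alpha} leaves P1 open — so {lam} is the unique smallest valid adjustment set.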